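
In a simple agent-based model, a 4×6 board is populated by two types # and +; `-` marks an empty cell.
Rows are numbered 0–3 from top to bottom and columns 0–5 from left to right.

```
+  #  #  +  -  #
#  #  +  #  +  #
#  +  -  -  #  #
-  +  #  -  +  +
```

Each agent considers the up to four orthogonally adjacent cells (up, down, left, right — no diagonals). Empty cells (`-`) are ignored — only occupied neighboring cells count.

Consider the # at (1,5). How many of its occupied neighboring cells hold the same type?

2

Occupied neighbors of (1,5): (0,5)=#, (2,5)=#, (1,4)=+.
Same type (#): 2 of 3.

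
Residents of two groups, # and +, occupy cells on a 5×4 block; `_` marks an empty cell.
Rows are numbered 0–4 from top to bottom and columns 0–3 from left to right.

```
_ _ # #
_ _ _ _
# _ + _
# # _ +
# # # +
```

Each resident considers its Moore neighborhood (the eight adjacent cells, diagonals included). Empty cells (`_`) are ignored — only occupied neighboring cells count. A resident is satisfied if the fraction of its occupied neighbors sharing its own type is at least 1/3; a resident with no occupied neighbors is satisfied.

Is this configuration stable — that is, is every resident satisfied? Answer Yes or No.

Row 0: (0,2)# 1/1 ✓ · (0,3)# 1/1 ✓
Row 2: (2,0)# 2/2 ✓ · (2,2)+ 1/2 ✓
Row 3: (3,0)# 4/4 ✓ · (3,1)# 5/6 ✓ · (3,3)+ 2/3 ✓
Row 4: (4,0)# 3/3 ✓ · (4,1)# 4/4 ✓ · (4,2)# 2/4 ✓ · (4,3)+ 1/2 ✓
All meet the threshold, so the configuration is stable.

Yes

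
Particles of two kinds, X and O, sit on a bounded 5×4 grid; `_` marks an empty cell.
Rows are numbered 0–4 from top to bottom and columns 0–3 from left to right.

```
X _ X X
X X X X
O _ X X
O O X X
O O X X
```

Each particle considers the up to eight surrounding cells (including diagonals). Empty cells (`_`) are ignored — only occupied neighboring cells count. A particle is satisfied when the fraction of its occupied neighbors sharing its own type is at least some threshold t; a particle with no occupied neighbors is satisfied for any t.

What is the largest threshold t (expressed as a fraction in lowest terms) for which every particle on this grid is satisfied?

1/2

(0,0)X 2/2
(0,2)X 4/4
(0,3)X 3/3
(1,0)X 2/3
(1,1)X 5/6
(1,2)X 6/6
(1,3)X 5/5
(2,0)O 2/4
(2,2)X 6/7
(2,3)X 5/5
(3,0)O 4/4
(3,1)O 4/7
(3,2)X 5/7
(3,3)X 5/5
(4,0)O 3/3
(4,1)O 3/5
(4,2)X 3/5
(4,3)X 3/3
The smallest same-type fraction is 2/4 at (2,0), which reduces to 1/2. Any threshold above that leaves this particle unsatisfied.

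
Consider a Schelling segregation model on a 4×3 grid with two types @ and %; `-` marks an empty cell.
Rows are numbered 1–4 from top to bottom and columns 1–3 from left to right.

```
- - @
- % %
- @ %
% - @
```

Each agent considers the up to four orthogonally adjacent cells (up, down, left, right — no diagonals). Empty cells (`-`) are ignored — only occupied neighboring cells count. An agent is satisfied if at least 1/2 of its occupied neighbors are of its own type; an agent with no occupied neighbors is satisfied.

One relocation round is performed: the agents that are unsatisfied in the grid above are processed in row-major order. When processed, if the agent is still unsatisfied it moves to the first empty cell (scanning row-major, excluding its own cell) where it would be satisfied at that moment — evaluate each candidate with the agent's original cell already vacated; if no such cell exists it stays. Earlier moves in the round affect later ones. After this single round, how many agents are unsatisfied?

0

Initially unsatisfied (in order): (1,3), (3,2), (3,3), (4,3).
  (1,3) → (1,1).
  (3,2) → (1,2).
  (3,3): now satisfied by earlier moves; stays.
  (4,3) → (1,3).
Resulting grid:
@ @ @
- % %
- - %
% - -
All satisfied now.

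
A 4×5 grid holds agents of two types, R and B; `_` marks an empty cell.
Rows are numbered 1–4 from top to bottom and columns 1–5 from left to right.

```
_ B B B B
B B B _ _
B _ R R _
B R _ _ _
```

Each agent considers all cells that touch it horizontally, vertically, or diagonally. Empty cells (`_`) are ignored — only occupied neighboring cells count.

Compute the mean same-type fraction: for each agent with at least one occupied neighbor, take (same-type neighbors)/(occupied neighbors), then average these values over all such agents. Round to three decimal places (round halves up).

Row 1: (1,2)B 4/4 · (1,3)B 4/4 · (1,4)B 3/3 · (1,5)B 1/1
Row 2: (2,1)B 3/3 · (2,2)B 5/6 · (2,3)B 4/6
Row 3: (3,1)B 3/4 · (3,3)R 2/4 · (3,4)R 1/2
Row 4: (4,1)B 1/2 · (4,2)R 1/3
Sum over 12 agents: 4/4 + 4/4 + 3/3 + 1/1 + 3/3 + 5/6 + 4/6 + 3/4 + 2/4 + 1/2 + 1/2 + 1/3 = 109/12; mean = 109/12 ÷ 12 = 109/144 = 0.756944… → 0.757.

0.757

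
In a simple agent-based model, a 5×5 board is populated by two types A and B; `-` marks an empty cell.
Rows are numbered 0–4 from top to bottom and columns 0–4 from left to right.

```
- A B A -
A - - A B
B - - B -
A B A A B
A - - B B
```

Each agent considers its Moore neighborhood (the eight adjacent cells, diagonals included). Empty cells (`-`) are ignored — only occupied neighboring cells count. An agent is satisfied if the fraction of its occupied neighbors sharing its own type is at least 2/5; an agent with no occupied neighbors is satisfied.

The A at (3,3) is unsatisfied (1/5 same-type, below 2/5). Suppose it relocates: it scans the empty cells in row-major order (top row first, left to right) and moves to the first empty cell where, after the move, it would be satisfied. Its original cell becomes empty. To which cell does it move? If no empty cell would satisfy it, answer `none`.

Vacating (3,3). Empty cells in order:
  (0,0): 2/2 same-type → satisfied — stop here.

(0,0)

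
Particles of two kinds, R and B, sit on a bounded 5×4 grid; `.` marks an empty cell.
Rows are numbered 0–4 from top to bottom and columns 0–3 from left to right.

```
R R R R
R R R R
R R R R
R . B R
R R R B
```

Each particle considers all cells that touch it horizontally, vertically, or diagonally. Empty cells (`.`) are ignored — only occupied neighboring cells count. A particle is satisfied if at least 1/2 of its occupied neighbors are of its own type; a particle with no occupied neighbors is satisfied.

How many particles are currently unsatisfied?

2

(0,0)R 3/3 ✓
(0,1)R 5/5 ✓
(0,2)R 5/5 ✓
(0,3)R 3/3 ✓
(1,0)R 5/5 ✓
(1,1)R 8/8 ✓
(1,2)R 8/8 ✓
(1,3)R 5/5 ✓
(2,0)R 4/4 ✓
(2,1)R 6/7 ✓
(2,2)R 6/7 ✓
(2,3)R 4/5 ✓
(3,0)R 4/4 ✓
(3,2)B 1/7 ✗
(3,3)R 3/5 ✓
(4,0)R 2/2 ✓
(4,1)R 3/4 ✓
(4,2)R 2/4 ✓
(4,3)B 1/3 ✗
Unsatisfied: (3,2), (4,3) — 2 in total.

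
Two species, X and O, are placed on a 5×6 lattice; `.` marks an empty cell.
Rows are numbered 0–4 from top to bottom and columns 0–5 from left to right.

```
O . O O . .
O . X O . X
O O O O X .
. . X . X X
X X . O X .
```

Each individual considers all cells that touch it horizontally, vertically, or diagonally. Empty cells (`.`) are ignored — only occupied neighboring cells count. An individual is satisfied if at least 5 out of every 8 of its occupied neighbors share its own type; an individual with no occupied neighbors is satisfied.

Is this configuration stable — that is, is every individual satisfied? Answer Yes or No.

No

Row 0: (0,0)O 1/1 satisfied · (0,2)O 2/3 satisfied · (0,3)O 2/3 satisfied
Row 1: (1,0)O 3/3 satisfied · (1,2)X 0/6 not · (1,3)O 4/6 satisfied · (1,5)X 1/1 satisfied
Row 2: (2,0)O 2/2 satisfied · (2,1)O 3/5 not · (2,2)O 3/5 not · (2,3)O 2/6 not · (2,4)X 3/5 not
Row 3: (3,2)X 1/5 not · (3,4)X 3/5 not · (3,5)X 3/3 satisfied
Row 4: (4,0)X 1/1 satisfied · (4,1)X 2/2 satisfied · (4,3)O 0/3 not · (4,4)X 2/3 satisfied
For instance (1,2) has only 0/6 same-type neighbors, below 5/8.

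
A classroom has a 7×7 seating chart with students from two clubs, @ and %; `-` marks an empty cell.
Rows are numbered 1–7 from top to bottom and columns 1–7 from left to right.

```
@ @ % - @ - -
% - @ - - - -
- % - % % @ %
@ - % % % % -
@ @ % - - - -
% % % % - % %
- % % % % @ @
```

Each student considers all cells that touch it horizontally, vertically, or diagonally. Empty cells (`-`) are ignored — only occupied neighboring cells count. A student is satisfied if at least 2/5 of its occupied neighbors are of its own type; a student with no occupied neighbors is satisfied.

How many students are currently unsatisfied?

8

Row 1: (1,1)@ 1/2 ok · (1,2)@ 2/4 ok · (1,3)% 0/2 unhappy · (1,5)@ 0/0 ok
Row 2: (2,1)% 1/3 unhappy · (2,3)@ 1/4 unhappy
Row 3: (3,2)% 2/4 ok · (3,4)% 4/5 ok · (3,5)% 4/5 ok · (3,6)@ 0/4 unhappy · (3,7)% 1/2 ok
Row 4: (4,1)@ 2/3 ok · (4,3)% 4/5 ok · (4,4)% 5/5 ok · (4,5)% 4/5 ok · (4,6)% 3/4 ok
Row 5: (5,1)@ 2/4 ok · (5,2)@ 2/7 unhappy · (5,3)% 5/6 ok
Row 6: (6,1)% 2/4 ok · (6,2)% 5/7 ok · (6,3)% 6/7 ok · (6,4)% 5/5 ok · (6,6)% 2/4 ok · (6,7)% 1/3 unhappy
Row 7: (7,2)% 4/4 ok · (7,3)% 5/5 ok · (7,4)% 4/4 ok · (7,5)% 3/4 ok · (7,6)@ 1/4 unhappy · (7,7)@ 1/3 unhappy
Unsatisfied: (1,3), (2,1), (2,3), (3,6), (5,2), (6,7), (7,6), (7,7) — 8 in total.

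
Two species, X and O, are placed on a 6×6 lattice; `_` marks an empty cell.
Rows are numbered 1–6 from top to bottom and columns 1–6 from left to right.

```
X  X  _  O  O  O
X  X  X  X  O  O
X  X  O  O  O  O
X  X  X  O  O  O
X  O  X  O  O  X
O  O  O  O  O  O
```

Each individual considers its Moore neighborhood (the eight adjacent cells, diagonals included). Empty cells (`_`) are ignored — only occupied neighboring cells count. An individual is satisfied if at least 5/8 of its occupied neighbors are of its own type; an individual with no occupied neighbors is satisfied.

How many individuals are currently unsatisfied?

10

(1,1)X 3/3 satisfied
(1,2)X 4/4 satisfied
(1,4)O 2/4 not
(1,5)O 4/5 satisfied
(1,6)O 3/3 satisfied
(2,1)X 5/5 satisfied
(2,2)X 6/7 satisfied
(2,3)X 4/7 not
(2,4)X 1/7 not
(2,5)O 7/8 satisfied
(2,6)O 5/5 satisfied
(3,1)X 5/5 satisfied
(3,2)X 7/8 satisfied
(3,3)O 2/8 not
(3,4)O 5/8 satisfied
(3,5)O 7/8 satisfied
(3,6)O 5/5 satisfied
(4,1)X 4/5 satisfied
(4,2)X 6/8 satisfied
(4,3)X 3/8 not
(4,4)O 6/8 satisfied
(4,5)O 7/8 satisfied
(4,6)O 4/5 satisfied
(5,1)X 2/5 not
(5,2)O 3/8 not
(5,3)X 2/8 not
(5,4)O 6/8 satisfied
(5,5)O 7/8 satisfied
(5,6)X 0/5 not
(6,1)O 2/3 satisfied
(6,2)O 3/5 not
(6,3)O 4/5 satisfied
(6,4)O 4/5 satisfied
(6,5)O 4/5 satisfied
(6,6)O 2/3 satisfied
Unsatisfied: (1,4), (2,3), (2,4), (3,3), (4,3), (5,1), (5,2), (5,3), (5,6), (6,2) — 10 in total.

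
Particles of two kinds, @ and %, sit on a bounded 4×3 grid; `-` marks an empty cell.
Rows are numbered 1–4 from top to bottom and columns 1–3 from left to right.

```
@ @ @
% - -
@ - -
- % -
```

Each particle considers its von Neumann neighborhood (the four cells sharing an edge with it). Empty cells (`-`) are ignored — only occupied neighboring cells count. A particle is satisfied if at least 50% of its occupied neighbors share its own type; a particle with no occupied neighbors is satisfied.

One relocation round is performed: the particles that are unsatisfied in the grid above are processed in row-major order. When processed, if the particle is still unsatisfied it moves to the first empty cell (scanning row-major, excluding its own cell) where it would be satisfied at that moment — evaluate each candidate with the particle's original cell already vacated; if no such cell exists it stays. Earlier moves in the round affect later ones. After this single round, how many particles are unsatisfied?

Initially unsatisfied (in order): (2,1), (3,1).
  (2,1) → (3,2).
  (3,1) → (2,1).
Resulting grid:
@ @ @
@ - -
- % -
- % -
All satisfied now.

0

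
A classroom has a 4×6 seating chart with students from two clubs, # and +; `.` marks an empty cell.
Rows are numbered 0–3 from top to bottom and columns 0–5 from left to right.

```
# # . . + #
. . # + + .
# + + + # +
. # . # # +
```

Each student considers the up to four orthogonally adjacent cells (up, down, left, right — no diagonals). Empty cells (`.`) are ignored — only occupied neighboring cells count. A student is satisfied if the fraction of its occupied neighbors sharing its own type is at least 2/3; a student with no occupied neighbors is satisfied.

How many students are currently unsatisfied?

Row 0: (0,0)# 1/1 ✓ · (0,1)# 1/1 ✓ · (0,4)+ 1/2 ✗ · (0,5)# 0/1 ✗
Row 1: (1,2)# 0/2 ✗ · (1,3)+ 2/3 ✓ · (1,4)+ 2/3 ✓
Row 2: (2,0)# 0/1 ✗ · (2,1)+ 1/3 ✗ · (2,2)+ 2/3 ✓ · (2,3)+ 2/4 ✗ · (2,4)# 1/4 ✗ · (2,5)+ 1/2 ✗
Row 3: (3,1)# 0/1 ✗ · (3,3)# 1/2 ✗ · (3,4)# 2/3 ✓ · (3,5)+ 1/2 ✗
Unsatisfied: (0,4), (0,5), (1,2), (2,0), (2,1), (2,3), (2,4), (2,5), (3,1), (3,3), (3,5) — 11 in total.

11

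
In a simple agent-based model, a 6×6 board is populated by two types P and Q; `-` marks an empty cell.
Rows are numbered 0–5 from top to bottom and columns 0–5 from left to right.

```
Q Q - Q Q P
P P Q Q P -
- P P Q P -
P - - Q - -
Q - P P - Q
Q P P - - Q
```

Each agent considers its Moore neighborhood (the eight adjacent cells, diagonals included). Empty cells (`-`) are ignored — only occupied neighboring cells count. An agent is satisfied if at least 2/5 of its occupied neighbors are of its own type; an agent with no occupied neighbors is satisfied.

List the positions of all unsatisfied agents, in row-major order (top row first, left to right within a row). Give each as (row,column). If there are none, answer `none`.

(0,0)Q 1/3 not
(0,1)Q 2/4 satisfied
(0,3)Q 3/4 satisfied
(0,4)Q 2/4 satisfied
(0,5)P 1/2 satisfied
(1,0)P 2/4 satisfied
(1,1)P 3/6 satisfied
(1,2)Q 4/7 satisfied
(1,3)Q 4/7 satisfied
(1,4)P 2/6 not
(2,1)P 4/5 satisfied
(2,2)P 2/6 not
(2,3)Q 3/6 satisfied
(2,4)P 1/4 not
(3,0)P 1/2 satisfied
(3,3)Q 1/5 not
(4,0)Q 1/3 not
(4,2)P 3/4 satisfied
(4,3)P 2/3 satisfied
(4,5)Q 1/1 satisfied
(5,0)Q 1/2 satisfied
(5,1)P 2/4 satisfied
(5,2)P 3/3 satisfied
(5,5)Q 1/1 satisfied

(0,0), (1,4), (2,2), (2,4), (3,3), (4,0)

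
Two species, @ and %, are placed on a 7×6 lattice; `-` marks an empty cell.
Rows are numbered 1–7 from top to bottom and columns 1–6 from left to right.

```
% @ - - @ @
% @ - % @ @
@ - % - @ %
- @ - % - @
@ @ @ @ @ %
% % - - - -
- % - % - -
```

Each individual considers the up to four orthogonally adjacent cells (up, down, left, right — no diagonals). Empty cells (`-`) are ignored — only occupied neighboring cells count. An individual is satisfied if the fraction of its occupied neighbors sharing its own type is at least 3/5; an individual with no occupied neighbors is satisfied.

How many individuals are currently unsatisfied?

(1,1)% 1/2 unhappy
(1,2)@ 1/2 unhappy
(1,5)@ 2/2 ok
(1,6)@ 2/2 ok
(2,1)% 1/3 unhappy
(2,2)@ 1/2 unhappy
(2,4)% 0/1 unhappy
(2,5)@ 3/4 ok
(2,6)@ 2/3 ok
(3,1)@ 0/1 unhappy
(3,3)% 0/0 ok
(3,5)@ 1/2 unhappy
(3,6)% 0/3 unhappy
(4,2)@ 1/1 ok
(4,4)% 0/1 unhappy
(4,6)@ 0/2 unhappy
(5,1)@ 1/2 unhappy
(5,2)@ 3/4 ok
(5,3)@ 2/2 ok
(5,4)@ 2/3 ok
(5,5)@ 1/2 unhappy
(5,6)% 0/2 unhappy
(6,1)% 1/2 unhappy
(6,2)% 2/3 ok
(7,2)% 1/1 ok
(7,4)% 0/0 ok
Unsatisfied: (1,1), (1,2), (2,1), (2,2), (2,4), (3,1), (3,5), (3,6), (4,4), (4,6), (5,1), (5,5), (5,6), (6,1) — 14 in total.

14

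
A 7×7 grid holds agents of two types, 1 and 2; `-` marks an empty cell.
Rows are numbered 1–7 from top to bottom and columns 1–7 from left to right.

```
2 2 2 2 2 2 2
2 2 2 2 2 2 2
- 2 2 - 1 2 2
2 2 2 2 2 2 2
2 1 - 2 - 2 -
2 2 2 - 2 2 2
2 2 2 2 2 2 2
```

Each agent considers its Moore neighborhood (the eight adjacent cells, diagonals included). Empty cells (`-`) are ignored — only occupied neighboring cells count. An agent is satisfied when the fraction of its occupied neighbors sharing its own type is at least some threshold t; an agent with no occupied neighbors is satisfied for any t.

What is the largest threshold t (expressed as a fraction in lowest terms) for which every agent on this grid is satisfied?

0/1

Row 1: (1,1)2 3/3 · (1,2)2 5/5 · (1,3)2 5/5 · (1,4)2 5/5 · (1,5)2 5/5 · (1,6)2 5/5 · (1,7)2 3/3
Row 2: (2,1)2 4/4 · (2,2)2 7/7 · (2,3)2 7/7 · (2,4)2 6/7 · (2,5)2 6/7 · (2,6)2 7/8 · (2,7)2 5/5
Row 3: (3,2)2 7/7 · (3,3)2 7/7 · (3,5)1 0/7 · (3,6)2 7/8 · (3,7)2 5/5
Row 4: (4,1)2 3/4 · (4,2)2 5/6 · (4,3)2 5/6 · (4,4)2 4/5 · (4,5)2 5/6 · (4,6)2 5/6 · (4,7)2 4/4
Row 5: (5,1)2 4/5 · (5,2)1 0/7 · (5,4)2 5/5 · (5,6)2 6/6
Row 6: (6,1)2 4/5 · (6,2)2 6/7 · (6,3)2 5/6 · (6,5)2 6/6 · (6,6)2 6/6 · (6,7)2 4/4
Row 7: (7,1)2 3/3 · (7,2)2 5/5 · (7,3)2 4/4 · (7,4)2 4/4 · (7,5)2 4/4 · (7,6)2 5/5 · (7,7)2 3/3
The smallest same-type fraction is 0/7 at (3,5), which reduces to 0/1. Any threshold above that leaves this agent unsatisfied.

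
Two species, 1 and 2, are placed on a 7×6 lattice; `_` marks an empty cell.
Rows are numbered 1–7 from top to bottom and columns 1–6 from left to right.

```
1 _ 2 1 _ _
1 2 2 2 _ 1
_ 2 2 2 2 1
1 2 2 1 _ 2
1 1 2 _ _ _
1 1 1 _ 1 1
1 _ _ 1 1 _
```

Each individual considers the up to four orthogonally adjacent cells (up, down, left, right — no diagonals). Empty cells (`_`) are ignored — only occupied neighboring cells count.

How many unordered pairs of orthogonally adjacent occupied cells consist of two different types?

11

Scan each occupied cell's neighbors to the right and below so each pair is counted once.
Row 1: 1(1,1)–1(2,1)= 2(1,3)–1(1,4)≠ 2(1,3)–2(2,3)= 1(1,4)–2(2,4)≠  → 2/4 unlike.
Row 2: 1(2,1)–2(2,2)≠ 2(2,2)–2(2,3)= 2(2,2)–2(3,2)= 2(2,3)–2(2,4)= 2(2,3)–2(3,3)= 2(2,4)–2(3,4)= 1(2,6)–1(3,6)=  → 1/7 unlike.
Row 3: 2(3,2)–2(3,3)= 2(3,2)–2(4,2)= 2(3,3)–2(3,4)= 2(3,3)–2(4,3)= 2(3,4)–2(3,5)= 2(3,4)–1(4,4)≠ 2(3,5)–1(3,6)≠ 1(3,6)–2(4,6)≠  → 3/8 unlike.
Row 4: 1(4,1)–2(4,2)≠ 1(4,1)–1(5,1)= 2(4,2)–2(4,3)= 2(4,2)–1(5,2)≠ 2(4,3)–1(4,4)≠ 2(4,3)–2(5,3)=  → 3/6 unlike.
Row 5: 1(5,1)–1(5,2)= 1(5,1)–1(6,1)= 1(5,2)–2(5,3)≠ 1(5,2)–1(6,2)= 2(5,3)–1(6,3)≠  → 2/5 unlike.
Row 6: 1(6,1)–1(6,2)= 1(6,1)–1(7,1)= 1(6,2)–1(6,3)= 1(6,5)–1(6,6)= 1(6,5)–1(7,5)=  → 0/5 unlike.
Row 7: 1(7,4)–1(7,5)=  → 0/1 unlike.
Total adjacent occupied pairs: 36; unlike-type pairs: 11.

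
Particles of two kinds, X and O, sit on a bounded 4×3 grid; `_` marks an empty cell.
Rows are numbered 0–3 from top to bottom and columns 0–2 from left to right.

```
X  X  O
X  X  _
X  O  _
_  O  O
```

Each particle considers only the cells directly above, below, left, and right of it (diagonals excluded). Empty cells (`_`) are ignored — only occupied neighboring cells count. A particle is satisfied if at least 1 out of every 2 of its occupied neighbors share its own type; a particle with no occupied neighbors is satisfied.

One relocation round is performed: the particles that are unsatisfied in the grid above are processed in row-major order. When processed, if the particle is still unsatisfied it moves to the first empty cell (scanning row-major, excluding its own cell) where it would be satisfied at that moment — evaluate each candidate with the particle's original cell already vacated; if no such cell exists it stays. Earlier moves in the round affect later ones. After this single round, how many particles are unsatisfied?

Initially unsatisfied (in order): (0,2), (2,1).
  (0,2) → (2,2).
  (2,1): now satisfied by earlier moves; stays.
Resulting grid:
X X _
X X _
X O O
_ O O
All satisfied now.

0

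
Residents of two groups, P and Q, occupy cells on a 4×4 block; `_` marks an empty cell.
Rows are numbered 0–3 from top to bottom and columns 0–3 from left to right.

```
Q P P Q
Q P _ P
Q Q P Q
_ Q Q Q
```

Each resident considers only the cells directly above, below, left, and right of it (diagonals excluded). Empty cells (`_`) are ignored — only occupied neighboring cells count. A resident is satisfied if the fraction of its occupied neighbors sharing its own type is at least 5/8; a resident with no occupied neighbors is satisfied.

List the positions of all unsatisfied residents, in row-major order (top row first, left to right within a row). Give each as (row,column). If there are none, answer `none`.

(0,0), (0,2), (0,3), (1,1), (1,3), (2,1), (2,2), (2,3)

(0,0)Q 1/2 not
(0,1)P 2/3 satisfied
(0,2)P 1/2 not
(0,3)Q 0/2 not
(1,0)Q 2/3 satisfied
(1,1)P 1/3 not
(1,3)P 0/2 not
(2,0)Q 2/2 satisfied
(2,1)Q 2/4 not
(2,2)P 0/3 not
(2,3)Q 1/3 not
(3,1)Q 2/2 satisfied
(3,2)Q 2/3 satisfied
(3,3)Q 2/2 satisfied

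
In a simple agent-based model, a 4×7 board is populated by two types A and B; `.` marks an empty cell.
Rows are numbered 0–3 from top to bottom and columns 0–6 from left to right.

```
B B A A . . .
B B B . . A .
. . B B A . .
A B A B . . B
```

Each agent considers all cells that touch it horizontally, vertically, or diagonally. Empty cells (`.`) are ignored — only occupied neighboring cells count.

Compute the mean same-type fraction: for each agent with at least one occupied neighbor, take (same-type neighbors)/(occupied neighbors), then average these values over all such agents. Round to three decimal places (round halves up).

(0,0)B 3/3
(0,1)B 4/5
(0,2)A 1/4
(0,3)A 1/2
(1,0)B 3/3
(1,1)B 5/6
(1,2)B 4/6
(1,5)A 1/1
(2,2)B 5/6
(2,3)B 3/5
(2,4)A 1/3
(3,0)A 0/1
(3,1)B 1/3
(3,2)A 0/4
(3,3)B 2/4
(3,6)B — no occupied neighbors
Sum over 15 agents: 3/3 + 4/5 + 1/4 + 1/2 + 3/3 + 5/6 + 4/6 + 1/1 + 5/6 + 3/5 + 1/3 + 0/1 + 1/3 + 0/4 + 2/4 = 173/20; mean = 173/20 ÷ 15 = 173/300 = 0.576666… → 0.577.

0.577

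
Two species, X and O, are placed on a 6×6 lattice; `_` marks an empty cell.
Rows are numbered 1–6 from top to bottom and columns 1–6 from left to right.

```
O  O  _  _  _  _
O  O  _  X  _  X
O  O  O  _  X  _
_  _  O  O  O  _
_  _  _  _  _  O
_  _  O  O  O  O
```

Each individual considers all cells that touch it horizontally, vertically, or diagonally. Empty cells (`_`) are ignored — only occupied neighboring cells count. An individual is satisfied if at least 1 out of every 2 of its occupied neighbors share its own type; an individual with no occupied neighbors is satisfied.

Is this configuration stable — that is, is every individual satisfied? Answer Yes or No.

Yes

Row 1: (1,1)O 3/3 satisfied · (1,2)O 3/3 satisfied
Row 2: (2,1)O 5/5 satisfied · (2,2)O 6/6 satisfied · (2,4)X 1/2 satisfied · (2,6)X 1/1 satisfied
Row 3: (3,1)O 3/3 satisfied · (3,2)O 5/5 satisfied · (3,3)O 4/5 satisfied · (3,5)X 2/4 satisfied
Row 4: (4,3)O 3/3 satisfied · (4,4)O 3/4 satisfied · (4,5)O 2/3 satisfied
Row 5: (5,6)O 3/3 satisfied
Row 6: (6,3)O 1/1 satisfied · (6,4)O 2/2 satisfied · (6,5)O 3/3 satisfied · (6,6)O 2/2 satisfied
All meet the threshold, so the configuration is stable.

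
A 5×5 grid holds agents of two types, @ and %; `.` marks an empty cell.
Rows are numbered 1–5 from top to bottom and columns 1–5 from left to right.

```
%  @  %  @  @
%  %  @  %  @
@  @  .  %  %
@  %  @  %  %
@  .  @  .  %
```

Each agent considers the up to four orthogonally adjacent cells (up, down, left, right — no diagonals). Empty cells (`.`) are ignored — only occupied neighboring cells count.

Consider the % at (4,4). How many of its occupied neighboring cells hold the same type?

2

Occupied neighbors of (4,4): (3,4)=%, (4,3)=@, (4,5)=%.
Same type (%): 2 of 3.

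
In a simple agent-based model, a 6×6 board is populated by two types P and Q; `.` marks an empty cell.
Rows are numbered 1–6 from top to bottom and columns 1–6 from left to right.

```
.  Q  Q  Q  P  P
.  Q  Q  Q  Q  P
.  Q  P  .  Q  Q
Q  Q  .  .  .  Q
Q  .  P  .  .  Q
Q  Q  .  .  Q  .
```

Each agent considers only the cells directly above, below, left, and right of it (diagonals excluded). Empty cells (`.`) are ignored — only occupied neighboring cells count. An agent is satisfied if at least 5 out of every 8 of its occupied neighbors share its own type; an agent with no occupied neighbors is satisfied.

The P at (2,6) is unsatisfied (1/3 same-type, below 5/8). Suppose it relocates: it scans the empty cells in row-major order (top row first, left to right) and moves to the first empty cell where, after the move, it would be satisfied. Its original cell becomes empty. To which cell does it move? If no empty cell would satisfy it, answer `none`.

Vacating (2,6). Empty cells in order:
  (1,1): 0/1 same-type → still unsatisfied.
  (2,1): 0/1 same-type → still unsatisfied.
  (3,1): 0/2 same-type → still unsatisfied.
  (3,4): 1/3 same-type → still unsatisfied.
  (4,3): 2/3 same-type → satisfied — stop here.

(4,3)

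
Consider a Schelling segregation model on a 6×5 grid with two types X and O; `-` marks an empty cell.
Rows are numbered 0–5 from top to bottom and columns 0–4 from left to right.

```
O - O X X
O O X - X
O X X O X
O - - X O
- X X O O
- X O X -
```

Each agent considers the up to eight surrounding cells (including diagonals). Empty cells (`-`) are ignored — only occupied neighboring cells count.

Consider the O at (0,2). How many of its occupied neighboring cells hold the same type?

Occupied neighbors of (0,2): (0,3)=X, (1,1)=O, (1,2)=X.
Same type (O): 1 of 3.

1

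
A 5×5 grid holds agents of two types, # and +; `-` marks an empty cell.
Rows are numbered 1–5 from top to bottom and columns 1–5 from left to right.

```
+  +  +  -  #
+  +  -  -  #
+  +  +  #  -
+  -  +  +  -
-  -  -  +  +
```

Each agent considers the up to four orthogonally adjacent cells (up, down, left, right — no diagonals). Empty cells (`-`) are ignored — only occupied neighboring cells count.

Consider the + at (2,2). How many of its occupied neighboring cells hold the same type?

3

Occupied neighbors of (2,2): (1,2)=+, (3,2)=+, (2,1)=+.
Same type (+): 3 of 3.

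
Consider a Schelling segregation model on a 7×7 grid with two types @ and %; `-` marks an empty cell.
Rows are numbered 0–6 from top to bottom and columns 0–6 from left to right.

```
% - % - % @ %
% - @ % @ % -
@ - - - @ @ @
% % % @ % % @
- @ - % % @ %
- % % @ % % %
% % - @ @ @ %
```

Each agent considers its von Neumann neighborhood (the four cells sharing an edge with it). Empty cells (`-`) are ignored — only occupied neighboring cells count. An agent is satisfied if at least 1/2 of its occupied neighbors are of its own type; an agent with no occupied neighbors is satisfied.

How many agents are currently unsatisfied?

18

(0,0)% 1/1 ✓
(0,2)% 0/1 ✗
(0,4)% 0/2 ✗
(0,5)@ 0/3 ✗
(0,6)% 0/1 ✗
(1,0)% 1/2 ✓
(1,2)@ 0/2 ✗
(1,3)% 0/2 ✗
(1,4)@ 1/4 ✗
(1,5)% 0/3 ✗
(2,0)@ 0/2 ✗
(2,4)@ 2/3 ✓
(2,5)@ 2/4 ✓
(2,6)@ 2/2 ✓
(3,0)% 1/2 ✓
(3,1)% 2/3 ✓
(3,2)% 1/2 ✓
(3,3)@ 0/3 ✗
(3,4)% 2/4 ✓
(3,5)% 1/4 ✗
(3,6)@ 1/3 ✗
(4,1)@ 0/2 ✗
(4,3)% 1/3 ✗
(4,4)% 3/4 ✓
(4,5)@ 0/4 ✗
(4,6)% 1/3 ✗
(5,1)% 2/3 ✓
(5,2)% 1/2 ✓
(5,3)@ 1/4 ✗
(5,4)% 2/4 ✓
(5,5)% 2/4 ✓
(5,6)% 3/3 ✓
(6,0)% 1/1 ✓
(6,1)% 2/2 ✓
(6,3)@ 2/2 ✓
(6,4)@ 2/3 ✓
(6,5)@ 1/3 ✗
(6,6)% 1/2 ✓
Unsatisfied: (0,2), (0,4), (0,5), (0,6), (1,2), (1,3), (1,4), (1,5), (2,0), (3,3), (3,5), (3,6), (4,1), (4,3), (4,5), (4,6), (5,3), (6,5) — 18 in total.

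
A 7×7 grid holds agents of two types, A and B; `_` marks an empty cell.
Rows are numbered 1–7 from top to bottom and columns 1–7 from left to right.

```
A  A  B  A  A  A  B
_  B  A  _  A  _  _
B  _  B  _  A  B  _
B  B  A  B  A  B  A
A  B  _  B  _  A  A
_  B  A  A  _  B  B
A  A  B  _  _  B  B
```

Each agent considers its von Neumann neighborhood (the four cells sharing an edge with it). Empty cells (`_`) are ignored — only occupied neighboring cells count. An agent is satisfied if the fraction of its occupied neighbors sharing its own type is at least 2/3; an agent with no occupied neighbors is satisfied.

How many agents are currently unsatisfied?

22

Row 1: (1,1)A 1/1 satisfied · (1,2)A 1/3 not · (1,3)B 0/3 not · (1,4)A 1/2 not · (1,5)A 3/3 satisfied · (1,6)A 1/2 not · (1,7)B 0/1 not
Row 2: (2,2)B 0/2 not · (2,3)A 0/3 not · (2,5)A 2/2 satisfied
Row 3: (3,1)B 1/1 satisfied · (3,3)B 0/2 not · (3,5)A 2/3 satisfied · (3,6)B 1/2 not
Row 4: (4,1)B 2/3 satisfied · (4,2)B 2/3 satisfied · (4,3)A 0/3 not · (4,4)B 1/3 not · (4,5)A 1/3 not · (4,6)B 1/4 not · (4,7)A 1/2 not
Row 5: (5,1)A 0/2 not · (5,2)B 2/3 satisfied · (5,4)B 1/2 not · (5,6)A 1/3 not · (5,7)A 2/3 satisfied
Row 6: (6,2)B 1/3 not · (6,3)A 1/3 not · (6,4)A 1/2 not · (6,6)B 2/3 satisfied · (6,7)B 2/3 satisfied
Row 7: (7,1)A 1/1 satisfied · (7,2)A 1/3 not · (7,3)B 0/2 not · (7,6)B 2/2 satisfied · (7,7)B 2/2 satisfied
Unsatisfied: (1,2), (1,3), (1,4), (1,6), (1,7), (2,2), (2,3), (3,3), (3,6), (4,3), (4,4), (4,5), (4,6), (4,7), (5,1), (5,4), (5,6), (6,2), (6,3), (6,4), (7,2), (7,3) — 22 in total.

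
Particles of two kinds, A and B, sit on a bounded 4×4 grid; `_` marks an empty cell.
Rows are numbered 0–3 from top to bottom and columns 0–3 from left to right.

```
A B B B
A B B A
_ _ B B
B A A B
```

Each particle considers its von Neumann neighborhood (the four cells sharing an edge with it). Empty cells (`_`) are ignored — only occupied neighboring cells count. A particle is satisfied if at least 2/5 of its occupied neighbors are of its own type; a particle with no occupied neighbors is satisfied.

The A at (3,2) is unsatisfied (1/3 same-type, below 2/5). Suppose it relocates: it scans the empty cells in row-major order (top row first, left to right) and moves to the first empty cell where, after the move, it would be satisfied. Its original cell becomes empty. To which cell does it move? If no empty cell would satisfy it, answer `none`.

(2,0)

Vacating (3,2). Empty cells in order:
  (2,0): 1/2 same-type → satisfied — stop here.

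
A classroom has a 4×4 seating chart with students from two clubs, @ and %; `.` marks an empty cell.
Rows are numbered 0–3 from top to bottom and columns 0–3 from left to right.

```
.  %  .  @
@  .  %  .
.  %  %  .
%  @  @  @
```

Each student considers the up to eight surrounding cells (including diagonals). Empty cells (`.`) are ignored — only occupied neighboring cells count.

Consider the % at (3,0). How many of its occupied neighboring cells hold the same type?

Occupied neighbors of (3,0): (2,1)=%, (3,1)=@.
Same type (%): 1 of 2.

1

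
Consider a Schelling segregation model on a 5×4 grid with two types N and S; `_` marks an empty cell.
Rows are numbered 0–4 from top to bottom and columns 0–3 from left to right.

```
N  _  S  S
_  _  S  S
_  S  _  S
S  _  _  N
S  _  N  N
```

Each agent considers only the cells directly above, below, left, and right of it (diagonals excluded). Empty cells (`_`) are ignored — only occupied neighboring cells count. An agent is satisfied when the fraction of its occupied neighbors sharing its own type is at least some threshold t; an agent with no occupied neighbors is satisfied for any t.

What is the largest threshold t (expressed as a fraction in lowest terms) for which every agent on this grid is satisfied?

Row 0: (0,0)N — no occupied neighbors · (0,2)S 2/2 · (0,3)S 2/2
Row 1: (1,2)S 2/2 · (1,3)S 3/3
Row 2: (2,1)S — no occupied neighbors · (2,3)S 1/2
Row 3: (3,0)S 1/1 · (3,3)N 1/2
Row 4: (4,0)S 1/1 · (4,2)N 1/1 · (4,3)N 2/2
The smallest same-type fraction is 1/2 at (2,3), which reduces to 1/2. Any threshold above that leaves this agent unsatisfied.

1/2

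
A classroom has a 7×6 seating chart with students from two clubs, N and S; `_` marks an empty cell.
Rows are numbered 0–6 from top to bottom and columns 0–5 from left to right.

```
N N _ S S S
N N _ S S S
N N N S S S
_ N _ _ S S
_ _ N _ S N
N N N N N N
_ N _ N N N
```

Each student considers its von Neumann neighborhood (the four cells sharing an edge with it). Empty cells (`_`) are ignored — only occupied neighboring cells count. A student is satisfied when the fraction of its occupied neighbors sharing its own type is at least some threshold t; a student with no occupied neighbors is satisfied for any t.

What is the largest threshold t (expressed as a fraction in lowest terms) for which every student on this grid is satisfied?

Row 0: (0,0)N 2/2 · (0,1)N 2/2 · (0,3)S 2/2 · (0,4)S 3/3 · (0,5)S 2/2
Row 1: (1,0)N 3/3 · (1,1)N 3/3 · (1,3)S 3/3 · (1,4)S 4/4 · (1,5)S 3/3
Row 2: (2,0)N 2/2 · (2,1)N 4/4 · (2,2)N 1/2 · (2,3)S 2/3 · (2,4)S 4/4 · (2,5)S 3/3
Row 3: (3,1)N 1/1 · (3,4)S 3/3 · (3,5)S 2/3
Row 4: (4,2)N 1/1 · (4,4)S 1/3 · (4,5)N 1/3
Row 5: (5,0)N 1/1 · (5,1)N 3/3 · (5,2)N 3/3 · (5,3)N 3/3 · (5,4)N 3/4 · (5,5)N 3/3
Row 6: (6,1)N 1/1 · (6,3)N 2/2 · (6,4)N 3/3 · (6,5)N 2/2
The smallest same-type fraction is 1/3 at (4,4), which reduces to 1/3. Any threshold above that leaves this student unsatisfied.

1/3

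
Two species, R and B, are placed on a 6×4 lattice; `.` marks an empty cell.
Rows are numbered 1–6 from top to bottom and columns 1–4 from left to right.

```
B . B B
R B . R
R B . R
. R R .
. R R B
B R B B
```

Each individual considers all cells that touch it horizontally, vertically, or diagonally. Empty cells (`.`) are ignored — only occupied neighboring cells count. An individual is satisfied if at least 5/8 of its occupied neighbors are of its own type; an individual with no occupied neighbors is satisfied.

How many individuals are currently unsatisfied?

12

(1,1)B 1/2 unhappy
(1,3)B 2/3 ok
(1,4)B 1/2 unhappy
(2,1)R 1/4 unhappy
(2,2)B 3/5 unhappy
(2,4)R 1/3 unhappy
(3,1)R 2/4 unhappy
(3,2)B 1/5 unhappy
(3,4)R 2/2 ok
(4,2)R 4/5 ok
(4,3)R 4/6 ok
(5,2)R 4/6 ok
(5,3)R 4/7 unhappy
(5,4)B 2/4 unhappy
(6,1)B 0/2 unhappy
(6,2)R 2/4 unhappy
(6,3)B 2/5 unhappy
(6,4)B 2/3 ok
Unsatisfied: (1,1), (1,4), (2,1), (2,2), (2,4), (3,1), (3,2), (5,3), (5,4), (6,1), (6,2), (6,3) — 12 in total.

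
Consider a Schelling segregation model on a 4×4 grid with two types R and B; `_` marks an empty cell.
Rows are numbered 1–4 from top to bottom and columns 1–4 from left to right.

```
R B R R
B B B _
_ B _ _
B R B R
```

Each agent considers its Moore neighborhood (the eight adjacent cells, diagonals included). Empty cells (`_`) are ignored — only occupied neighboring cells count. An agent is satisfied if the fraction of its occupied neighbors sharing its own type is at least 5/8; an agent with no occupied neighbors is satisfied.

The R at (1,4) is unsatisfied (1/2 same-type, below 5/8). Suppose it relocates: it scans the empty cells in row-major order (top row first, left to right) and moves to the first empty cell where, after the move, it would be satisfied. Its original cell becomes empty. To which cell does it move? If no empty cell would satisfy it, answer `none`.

none

Vacating (1,4). Empty cells in order:
  (2,4): 1/2 same-type → still unsatisfied.
  (3,1): 1/5 same-type → still unsatisfied.
  (3,3): 2/6 same-type → still unsatisfied.
  (3,4): 1/3 same-type → still unsatisfied.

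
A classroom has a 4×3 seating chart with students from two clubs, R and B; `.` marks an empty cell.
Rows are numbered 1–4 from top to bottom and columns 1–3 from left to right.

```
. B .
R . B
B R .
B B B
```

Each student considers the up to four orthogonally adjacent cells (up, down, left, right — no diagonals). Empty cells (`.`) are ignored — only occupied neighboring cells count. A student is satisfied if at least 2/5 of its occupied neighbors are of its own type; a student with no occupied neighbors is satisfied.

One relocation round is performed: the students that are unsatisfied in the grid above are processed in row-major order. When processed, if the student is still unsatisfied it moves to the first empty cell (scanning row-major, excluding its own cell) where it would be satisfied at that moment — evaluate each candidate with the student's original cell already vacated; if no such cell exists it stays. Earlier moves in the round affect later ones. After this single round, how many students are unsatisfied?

Initially unsatisfied (in order): (2,1), (3,1), (3,2).
  (2,1): no empty cell satisfies it; stays.
  (3,1) → (1,1).
  (3,2) → (3,1).
Resulting grid:
B B .
R . B
R . .
B B B
All satisfied now.

0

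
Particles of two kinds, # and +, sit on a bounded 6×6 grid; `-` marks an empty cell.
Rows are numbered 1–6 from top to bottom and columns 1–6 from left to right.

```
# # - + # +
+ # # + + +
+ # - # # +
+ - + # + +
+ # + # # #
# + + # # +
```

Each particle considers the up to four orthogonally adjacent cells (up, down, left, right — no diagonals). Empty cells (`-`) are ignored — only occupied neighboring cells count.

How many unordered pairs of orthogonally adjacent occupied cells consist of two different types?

24

Scan each occupied cell's neighbors to the right and below so each pair is counted once.
From row 1: 4 unlike of 8 pairs (running 4/8).
From row 2: 4 unlike of 10 pairs (running 8/18).
From row 3: 3 unlike of 7 pairs (running 11/25).
From row 4: 4 unlike of 8 pairs (running 15/33).
From row 5: 6 unlike of 11 pairs (running 21/44).
From row 6: 3 unlike of 5 pairs (running 24/49).
Total adjacent occupied pairs: 49; unlike-type pairs: 24.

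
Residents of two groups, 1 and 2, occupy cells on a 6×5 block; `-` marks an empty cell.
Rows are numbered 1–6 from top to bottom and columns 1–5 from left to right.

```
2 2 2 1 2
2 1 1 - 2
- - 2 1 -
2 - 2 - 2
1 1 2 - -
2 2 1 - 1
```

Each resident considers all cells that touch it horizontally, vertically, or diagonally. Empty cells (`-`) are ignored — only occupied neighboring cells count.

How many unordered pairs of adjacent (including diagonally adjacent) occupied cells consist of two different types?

25

Scan each occupied cell's neighbors to the right and below (and the two forward diagonals) so each pair is counted once.
From row 1: 8 unlike of 14 pairs (running 8/14).
From row 2: 4 unlike of 6 pairs (running 12/20).
From row 3: 3 unlike of 4 pairs (running 15/24).
From row 4: 3 unlike of 4 pairs (running 18/28).
From row 5: 6 unlike of 9 pairs (running 24/37).
From row 6: 1 unlike of 2 pairs (running 25/39).
Total adjacent occupied pairs: 39; unlike-type pairs: 25.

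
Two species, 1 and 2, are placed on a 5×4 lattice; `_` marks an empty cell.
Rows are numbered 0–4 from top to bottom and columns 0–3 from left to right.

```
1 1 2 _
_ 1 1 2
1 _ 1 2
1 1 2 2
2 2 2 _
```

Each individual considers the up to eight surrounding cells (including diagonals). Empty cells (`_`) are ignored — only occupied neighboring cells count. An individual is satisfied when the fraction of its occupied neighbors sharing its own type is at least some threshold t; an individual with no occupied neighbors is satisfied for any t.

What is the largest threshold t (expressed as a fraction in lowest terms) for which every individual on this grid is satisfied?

1/4

Row 0: (0,0)1 2/2 · (0,1)1 3/4 · (0,2)2 1/4
Row 1: (1,1)1 5/6 · (1,2)1 3/6 · (1,3)2 2/4
Row 2: (2,0)1 3/3 · (2,2)1 3/7 · (2,3)2 3/5
Row 3: (3,0)1 2/4 · (3,1)1 3/7 · (3,2)2 4/6 · (3,3)2 3/4
Row 4: (4,0)2 1/3 · (4,1)2 3/5 · (4,2)2 3/4
The smallest same-type fraction is 1/4 at (0,2), which reduces to 1/4. Any threshold above that leaves this individual unsatisfied.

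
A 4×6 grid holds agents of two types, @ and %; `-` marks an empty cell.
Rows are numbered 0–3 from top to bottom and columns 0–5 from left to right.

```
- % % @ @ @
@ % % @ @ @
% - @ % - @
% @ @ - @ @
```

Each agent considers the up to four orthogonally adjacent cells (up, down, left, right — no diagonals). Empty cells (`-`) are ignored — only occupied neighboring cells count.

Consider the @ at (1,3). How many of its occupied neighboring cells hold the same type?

Occupied neighbors of (1,3): (0,3)=@, (2,3)=%, (1,2)=%, (1,4)=@.
Same type (@): 2 of 4.

2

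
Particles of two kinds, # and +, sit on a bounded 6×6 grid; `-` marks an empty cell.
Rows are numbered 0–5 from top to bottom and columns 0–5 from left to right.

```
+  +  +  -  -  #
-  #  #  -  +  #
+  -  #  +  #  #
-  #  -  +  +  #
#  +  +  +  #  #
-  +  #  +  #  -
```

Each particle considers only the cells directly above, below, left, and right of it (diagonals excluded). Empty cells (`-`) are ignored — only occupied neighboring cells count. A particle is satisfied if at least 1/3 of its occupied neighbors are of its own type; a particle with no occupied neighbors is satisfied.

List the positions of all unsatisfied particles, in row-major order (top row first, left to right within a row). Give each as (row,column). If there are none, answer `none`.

(0,0)+ 1/1 ✓
(0,1)+ 2/3 ✓
(0,2)+ 1/2 ✓
(0,5)# 1/1 ✓
(1,1)# 1/2 ✓
(1,2)# 2/3 ✓
(1,4)+ 0/2 ✗
(1,5)# 2/3 ✓
(2,0)+ 0/0 ✓
(2,2)# 1/2 ✓
(2,3)+ 1/3 ✓
(2,4)# 1/4 ✗
(2,5)# 3/3 ✓
(3,1)# 0/1 ✗
(3,3)+ 3/3 ✓
(3,4)+ 1/4 ✗
(3,5)# 2/3 ✓
(4,0)# 0/1 ✗
(4,1)+ 2/4 ✓
(4,2)+ 2/3 ✓
(4,3)+ 3/4 ✓
(4,4)# 2/4 ✓
(4,5)# 2/2 ✓
(5,1)+ 1/2 ✓
(5,2)# 0/3 ✗
(5,3)+ 1/3 ✓
(5,4)# 1/2 ✓

(1,4), (2,4), (3,1), (3,4), (4,0), (5,2)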